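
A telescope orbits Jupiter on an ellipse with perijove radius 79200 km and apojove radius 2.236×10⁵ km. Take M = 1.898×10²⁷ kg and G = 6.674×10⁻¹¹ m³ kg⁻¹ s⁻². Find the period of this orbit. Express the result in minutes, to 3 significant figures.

μ = GM = 6.674×10⁻¹¹ × 1.898×10²⁷ = 1.267×10¹⁷ m³/s².
Semi-major axis a = (r_p + r_a)/2 = (79200 + 2.2360×10⁵)/2 = 1.5140×10⁵ km = 1.514×10⁸ m.
By Kepler's third law T = 2π√(a³/μ) = 2π × 5.234×10³ = 3.289×10⁴ s.
= 548.1 minutes.

T ≈ 548 minutes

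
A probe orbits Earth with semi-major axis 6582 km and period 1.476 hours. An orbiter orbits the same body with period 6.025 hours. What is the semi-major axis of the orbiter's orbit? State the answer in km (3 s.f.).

a₂ ≈ 16800 km

Kepler's third law: a³ ∝ T², so a₂ = a₁ (T₂/T₁)^(2/3).
T₂/T₁ = 4.082, (T₂/T₁)^(2/3) = 2.554.
a₂ = 6582 × 2.554 = 16810 km.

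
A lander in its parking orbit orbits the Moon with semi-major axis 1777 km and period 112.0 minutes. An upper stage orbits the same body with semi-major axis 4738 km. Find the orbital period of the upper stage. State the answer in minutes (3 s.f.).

Kepler's third law: T² ∝ a³, so T₂ = T₁ (a₂/a₁)^(3/2).
a₂/a₁ = 2.666, (a₂/a₁)^(3/2) = 4.354.
T₂ = 112.0 × 4.354 = 487.6 minutes.

T₂ ≈ 488 minutes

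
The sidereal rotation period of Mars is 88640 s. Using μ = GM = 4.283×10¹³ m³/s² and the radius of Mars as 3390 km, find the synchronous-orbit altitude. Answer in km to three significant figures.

A synchronous orbit has period T, so by Kepler's third law a = (μT²/4π²)^(1/3).
μT²/4π² = 4.283×10¹³ × (8.864×10⁴)² / 39.48 = 8.524×10²¹ m³.
a = 2.043×10⁷ m = 20428 km.
Altitude h = a − R = 20428 − 3390 = 17038 km.

h_sync ≈ 17000 km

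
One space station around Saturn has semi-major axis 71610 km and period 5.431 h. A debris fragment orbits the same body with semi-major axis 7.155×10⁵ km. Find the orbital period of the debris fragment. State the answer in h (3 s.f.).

T₂ ≈ 172 h

Kepler's third law: T² ∝ a³, so T₂ = T₁ (a₂/a₁)^(3/2).
a₂/a₁ = 9.992, (a₂/a₁)^(3/2) = 31.58.
T₂ = 5.431 × 31.58 = 171.5 h.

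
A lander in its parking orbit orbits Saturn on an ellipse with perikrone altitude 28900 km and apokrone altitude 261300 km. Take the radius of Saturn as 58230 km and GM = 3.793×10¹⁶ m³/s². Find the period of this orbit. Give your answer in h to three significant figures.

T ≈ 26.0 h

r_p = 58230 + 28900 = 87130 km = 8.7130×10⁷ m.
r_a = 58230 + 261300 = 319530 km = 3.1953×10⁸ m.
Semi-major axis a = (r_p + r_a)/2 = (87130 + 3.1953×10⁵)/2 = 2.0333×10⁵ km = 2.033×10⁸ m.
By Kepler's third law T = 2π√(a³/μ) = 2π × 1.489×10⁴ = 9.354×10⁴ s.
= 25.98 h.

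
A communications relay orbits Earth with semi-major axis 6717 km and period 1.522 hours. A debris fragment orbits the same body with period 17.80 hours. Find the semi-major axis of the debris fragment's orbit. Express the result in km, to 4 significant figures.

a₂ ≈ 34610 km

Kepler's third law: a³ ∝ T², so a₂ = a₁ (T₂/T₁)^(2/3).
T₂/T₁ = 11.70, (T₂/T₁)^(2/3) = 5.152.
a₂ = 6717 × 5.152 = 34610 km.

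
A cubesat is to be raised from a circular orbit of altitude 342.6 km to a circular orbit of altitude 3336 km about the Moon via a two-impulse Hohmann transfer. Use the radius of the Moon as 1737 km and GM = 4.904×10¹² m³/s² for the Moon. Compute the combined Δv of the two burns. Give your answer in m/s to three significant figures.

Δv_total ≈ 527 m/s

r₁ = 1737 + 342.6 = 2079.6 km = 2.0796×10⁶ m.
r₂ = 1737 + 3336 = 5073.0 km = 5.0730×10⁶ m.
Transfer ellipse a_t = (r₁ + r₂)/2 = 3.576×10⁶ m.
At r₁: circular v_c1 = √(μ/r₁) = 1536 m/s; transfer-perilune v_p = √[μ(2/r₁ − 1/a_t)] = 1829 m/s.
Δv₁ = v_p − v_c1 = 293.3 m/s.
At r₂: circular v_c2 = √(μ/r₂) = 983.2 m/s; transfer-apolune v_a = √[μ(2/r₂ − 1/a_t)] = 749.7 m/s.
Δv₂ = v_c2 − v_a = 233.5 m/s.
Total Δv = Δv₁ + Δv₂ = 526.8 m/s.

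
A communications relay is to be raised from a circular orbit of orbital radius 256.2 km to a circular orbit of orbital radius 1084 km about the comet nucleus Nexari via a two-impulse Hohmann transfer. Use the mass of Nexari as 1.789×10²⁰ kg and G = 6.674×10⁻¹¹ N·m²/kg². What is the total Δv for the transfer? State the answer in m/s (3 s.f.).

Δv_total ≈ 98.7 m/s

μ = GM = 6.674×10⁻¹¹ × 1.789×10²⁰ = 1.194×10¹⁰ m³/s².
r₁ = 256.2 km = 2.562×10⁵ m.
r₂ = 1084 km = 1.084×10⁶ m.
Transfer ellipse a_t = (r₁ + r₂)/2 = 6.701×10⁵ m.
At r₁: circular v_c1 = √(μ/r₁) = 215.9 m/s; transfer-periapsis v_p = √[μ(2/r₁ − 1/a_t)] = 274.6 m/s.
Δv₁ = v_p − v_c1 = 58.69 m/s.
At r₂: circular v_c2 = √(μ/r₂) = 105.0 m/s; transfer-apoapsis v_a = √[μ(2/r₂ − 1/a_t)] = 64.89 m/s.
Δv₂ = v_c2 − v_a = 40.06 m/s.
Total Δv = Δv₁ + Δv₂ = 98.75 m/s.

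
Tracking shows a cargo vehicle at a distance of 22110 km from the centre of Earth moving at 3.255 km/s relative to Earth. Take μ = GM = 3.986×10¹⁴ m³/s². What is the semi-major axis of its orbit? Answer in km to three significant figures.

r = 2.211×10⁷ m.
Specific orbital energy ε = v²/2 − μ/r = (3255)²/2 − 3.986×10¹⁴/2.211×10⁷ = -1.273×10⁷ J/kg.
Since ε = −μ/(2a), a = −μ/(2ε) = 1.566×10⁷ m = 15655 km.

a ≈ 15700 km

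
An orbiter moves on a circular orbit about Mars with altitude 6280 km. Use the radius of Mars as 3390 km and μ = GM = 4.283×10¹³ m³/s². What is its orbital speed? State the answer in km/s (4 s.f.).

v ≈ 2.105 km/s

r = 3390 + 6280 = 9670.0 km = 9.6700×10⁶ m.
For a circular orbit v = √(μ/r) = √(4.283×10¹³ / 9.670×10⁶) = √(4.429×10⁶) = 2105 m/s.
That is 2.105 km/s.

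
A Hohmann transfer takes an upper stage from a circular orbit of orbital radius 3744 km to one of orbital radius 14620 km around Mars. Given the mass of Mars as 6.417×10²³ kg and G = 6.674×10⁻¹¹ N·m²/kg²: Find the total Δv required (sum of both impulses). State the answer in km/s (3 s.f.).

Δv_total ≈ 1.50 km/s

μ = GM = 6.674×10⁻¹¹ × 6.417×10²³ = 4.283×10¹³ m³/s².
r₁ = 3744 km = 3.744×10⁶ m.
r₂ = 14620 km = 1.462×10⁷ m.
Transfer ellipse a_t = (r₁ + r₂)/2 = 9.182×10⁶ m.
At r₁: circular v_c1 = √(μ/r₁) = 3382 m/s; transfer-periapsis v_p = √[μ(2/r₁ − 1/a_t)] = 4268 m/s.
Δv₁ = v_p − v_c1 = 885.6 m/s.
At r₂: circular v_c2 = √(μ/r₂) = 1712 m/s; transfer-apoapsis v_a = √[μ(2/r₂ − 1/a_t)] = 1093 m/s.
Δv₂ = v_c2 − v_a = 618.6 m/s.
Total Δv = Δv₁ + Δv₂ = 1504 m/s = 1.504 km/s.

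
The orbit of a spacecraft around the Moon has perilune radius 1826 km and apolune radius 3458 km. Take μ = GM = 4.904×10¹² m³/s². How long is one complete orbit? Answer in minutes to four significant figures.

Semi-major axis a = (r_p + r_a)/2 = (1826.0 + 3458.0)/2 = 2642.0 km = 2.642×10⁶ m.
By Kepler's third law T = 2π√(a³/μ) = 2π × 1.939×10³ = 1.218×10⁴ s.
= 203.1 minutes.

T ≈ 203.1 minutes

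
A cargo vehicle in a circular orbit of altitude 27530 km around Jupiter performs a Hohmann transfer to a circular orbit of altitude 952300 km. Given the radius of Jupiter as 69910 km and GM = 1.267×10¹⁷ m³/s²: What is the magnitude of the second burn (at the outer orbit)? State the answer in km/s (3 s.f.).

r₁ = 69910 + 27530 = 97440 km = 9.7440×10⁷ m.
r₂ = 69910 + 952300 = 1022200 km = 1.0222×10⁹ m.
Transfer ellipse a_t = (r₁ + r₂)/2 = 5.598×10⁸ m.
At r₁: circular v_c1 = √(μ/r₁) = 36060 m/s; transfer-perijove v_p = √[μ(2/r₁ − 1/a_t)] = 48730 m/s.
At r₂: circular v_c2 = √(μ/r₂) = 11130 m/s; transfer-apojove v_a = √[μ(2/r₂ − 1/a_t)] = 4645 m/s.
Δv₂ = v_c2 − v_a = 6488 m/s.
= 6.488 km/s.

Δv ≈ 6.49 km/s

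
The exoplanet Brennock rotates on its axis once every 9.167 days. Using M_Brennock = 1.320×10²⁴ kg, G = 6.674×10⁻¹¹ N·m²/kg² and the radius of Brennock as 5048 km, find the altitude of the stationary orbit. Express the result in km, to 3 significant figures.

h_sync ≈ 1.07×10⁵ km

μ = GM = 6.674×10⁻¹¹ × 1.320×10²⁴ = 8.810×10¹³ m³/s².
T = 9.167 days = 7.920×10⁵ s.
A synchronous orbit has period T, so by Kepler's third law a = (μT²/4π²)^(1/3).
μT²/4π² = 8.810×10¹³ × (7.920×10⁵)² / 39.48 = 1.400×10²⁴ m³.
a = 1.119×10⁸ m = 1.1186×10⁵ km.
Altitude h = a − R = 1.1186×10⁵ − 5048 = 1.0682×10⁵ km.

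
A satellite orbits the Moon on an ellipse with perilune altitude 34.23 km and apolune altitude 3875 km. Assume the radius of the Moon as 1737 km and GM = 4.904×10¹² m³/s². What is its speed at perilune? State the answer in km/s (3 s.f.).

r_p = 1737 + 34.23 = 1771.2 km = 1.7712×10⁶ m.
r_a = 1737 + 3875 = 5612.0 km = 5.6120×10⁶ m.
Semi-major axis a = (r_p + r_a)/2 = 3691.6 km = 3.692×10⁶ m.
Vis-viva: v² = μ(2/r − 1/a) = 4.904×10¹² × (1.129×10⁻⁶ − 2.709×10⁻⁷) = 4.209×10⁶ m²/s².
v = 2052 m/s = 2.052 km/s.

v ≈ 2.05 km/s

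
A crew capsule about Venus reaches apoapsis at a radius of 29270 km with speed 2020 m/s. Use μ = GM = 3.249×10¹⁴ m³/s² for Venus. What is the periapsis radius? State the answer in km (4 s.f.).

r_a = 2.927×10⁷ m.
Specific energy ε = v²/2 − μ/r = -9.060×10⁶ J/kg, so a = −μ/(2ε) = 1.793×10⁷ m.
The apsides satisfy r_p + r_a = 2a, so the periapsis radius is 2a − r_a = 6.591×10⁶ m = 6591.3 km.

periapsis radius ≈ 6591 km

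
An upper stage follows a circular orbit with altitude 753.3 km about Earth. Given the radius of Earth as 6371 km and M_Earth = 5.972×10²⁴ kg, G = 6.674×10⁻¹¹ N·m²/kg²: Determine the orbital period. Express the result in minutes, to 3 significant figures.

μ = GM = 6.674×10⁻¹¹ × 5.972×10²⁴ = 3.986×10¹⁴ m³/s².
r = 6371 + 753.3 = 7124.3 km = 7.1243×10⁶ m.
Kepler's third law: T = 2π√(r³/μ) = 2π√((7.124×10⁶)³ / 3.986×10¹⁴).
r³/μ = 9.072×10⁵ s², so T = 2π × 9.525×10² = 5.985×10³ s.
Converting: 5.985×10³ s ÷ 60.00 = 99.74 minutes.

T ≈ 99.7 minutes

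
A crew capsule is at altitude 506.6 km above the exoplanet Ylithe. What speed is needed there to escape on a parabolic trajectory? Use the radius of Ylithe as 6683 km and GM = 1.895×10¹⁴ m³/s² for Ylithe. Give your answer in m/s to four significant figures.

r = 6683 + 506.6 = 7189.6 km = 7.1896×10⁶ m.
Escape speed v_esc = √(2μ/r) = √(2 × 1.895×10¹⁴ / 7.190×10⁶) = √(5.272×10⁷) = 7261 m/s.

v_esc ≈ 7261 m/s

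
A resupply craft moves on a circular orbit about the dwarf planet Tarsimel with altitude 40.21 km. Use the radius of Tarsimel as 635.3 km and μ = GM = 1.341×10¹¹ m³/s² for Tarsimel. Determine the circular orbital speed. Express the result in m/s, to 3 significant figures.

v ≈ 446 m/s

r = 635.3 + 40.21 = 675.51 km = 6.7551×10⁵ m.
For a circular orbit v = √(μ/r) = √(1.341×10¹¹ / 6.755×10⁵) = √(1.985×10⁵) = 445.6 m/s.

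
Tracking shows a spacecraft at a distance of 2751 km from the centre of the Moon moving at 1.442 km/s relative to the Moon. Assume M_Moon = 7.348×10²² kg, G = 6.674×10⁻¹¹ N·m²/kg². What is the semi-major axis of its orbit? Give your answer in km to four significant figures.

a ≈ 3300 km

μ = GM = 6.674×10⁻¹¹ × 7.348×10²² = 4.904×10¹² m³/s².
r = 2.751×10⁶ m.
Vis-viva rearranged: 1/a = 2/r − v²/μ = 7.270×10⁻⁷ − 4.240×10⁻⁷ = 3.030×10⁻⁷ m⁻¹.
a = 3.300×10⁶ m = 3300.3 km.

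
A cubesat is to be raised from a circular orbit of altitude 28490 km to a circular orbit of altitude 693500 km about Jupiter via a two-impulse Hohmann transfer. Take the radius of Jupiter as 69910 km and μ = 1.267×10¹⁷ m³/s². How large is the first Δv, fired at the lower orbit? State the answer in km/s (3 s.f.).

r₁ = 69910 + 28490 = 98400 km = 9.8400×10⁷ m.
r₂ = 69910 + 693500 = 763410 km = 7.6341×10⁸ m.
Transfer ellipse a_t = (r₁ + r₂)/2 = 4.309×10⁸ m.
At r₁: circular v_c1 = √(μ/r₁) = 35880 m/s; transfer-perijove v_p = √[μ(2/r₁ − 1/a_t)] = 47760 m/s.
Δv₁ = v_p − v_c1 = 11880 m/s.
= 11.88 km/s.

Δv ≈ 11.9 km/s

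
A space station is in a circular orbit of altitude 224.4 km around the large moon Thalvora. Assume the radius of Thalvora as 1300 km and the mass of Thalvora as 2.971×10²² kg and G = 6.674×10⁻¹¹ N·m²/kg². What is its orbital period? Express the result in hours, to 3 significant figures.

T ≈ 2.33 hours

μ = GM = 6.674×10⁻¹¹ × 2.971×10²² = 1.983×10¹² m³/s².
r = 1300 + 224.4 = 1524.4 km = 1.5244×10⁶ m.
Kepler's third law: T = 2π√(r³/μ) = 2π√((1.524×10⁶)³ / 1.983×10¹²).
r³/μ = 1.787×10⁶ s², so T = 2π × 1.337×10³ = 8.398×10³ s.
Converting: 8.398×10³ s ÷ 3600 = 2.333 hours.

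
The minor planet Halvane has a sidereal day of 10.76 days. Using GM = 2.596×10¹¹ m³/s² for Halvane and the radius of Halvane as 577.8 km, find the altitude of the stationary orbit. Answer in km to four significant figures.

h_sync ≈ 17270 km

T = 10.76 days = 9.297×10⁵ s.
A synchronous orbit has period T, so by Kepler's third law a = (μT²/4π²)^(1/3).
μT²/4π² = 2.596×10¹¹ × (9.297×10⁵)² / 39.48 = 5.683×10²¹ m³.
a = 1.785×10⁷ m = 17846 km.
Altitude h = a − R = 17846 − 577.8 = 17268 km.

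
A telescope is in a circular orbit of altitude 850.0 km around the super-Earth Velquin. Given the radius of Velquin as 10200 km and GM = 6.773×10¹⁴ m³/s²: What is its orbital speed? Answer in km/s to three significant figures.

r = 10200 + 850.0 = 11050 km = 1.1050×10⁷ m.
For a circular orbit v = √(μ/r) = √(6.773×10¹⁴ / 1.105×10⁷) = √(6.129×10⁷) = 7829 m/s.
That is 7.829 km/s.

v ≈ 7.83 km/s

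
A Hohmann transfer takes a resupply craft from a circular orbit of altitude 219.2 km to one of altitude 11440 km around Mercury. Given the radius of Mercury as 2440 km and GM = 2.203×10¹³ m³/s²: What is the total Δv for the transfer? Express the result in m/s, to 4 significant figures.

Δv_total ≈ 1396 m/s

r₁ = 2440 + 219.2 = 2659.2 km = 2.6592×10⁶ m.
r₂ = 2440 + 11440 = 13880 km = 1.3880×10⁷ m.
Transfer ellipse a_t = (r₁ + r₂)/2 = 8.270×10⁶ m.
At r₁: circular v_c1 = √(μ/r₁) = 2878 m/s; transfer-periherm v_p = √[μ(2/r₁ − 1/a_t)] = 3729 m/s.
Δv₁ = v_p − v_c1 = 850.7 m/s.
At r₂: circular v_c2 = √(μ/r₂) = 1260 m/s; transfer-apoherm v_a = √[μ(2/r₂ − 1/a_t)] = 714.4 m/s.
Δv₂ = v_c2 − v_a = 545.4 m/s.
Total Δv = Δv₁ + Δv₂ = 1396 m/s.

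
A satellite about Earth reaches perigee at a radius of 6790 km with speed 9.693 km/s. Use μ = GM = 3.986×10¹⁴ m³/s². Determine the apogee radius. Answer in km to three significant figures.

apogee radius ≈ 27200 km

r_p = 6.790×10⁶ m.
Specific energy ε = v²/2 − μ/r = -1.173×10⁷ J/kg, so a = −μ/(2ε) = 1.700×10⁷ m.
The apsides satisfy r_p + r_a = 2a, so the apogee radius is 2a − r_p = 2.720×10⁷ m = 27200 km.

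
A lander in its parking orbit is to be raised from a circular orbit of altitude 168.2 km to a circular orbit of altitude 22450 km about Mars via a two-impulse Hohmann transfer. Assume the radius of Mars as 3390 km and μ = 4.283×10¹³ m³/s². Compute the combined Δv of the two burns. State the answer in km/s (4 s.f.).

Δv_total ≈ 1.785 km/s

r₁ = 3390 + 168.2 = 3558.2 km = 3.5582×10⁶ m.
r₂ = 3390 + 22450 = 25840 km = 2.5840×10⁷ m.
Transfer ellipse a_t = (r₁ + r₂)/2 = 1.470×10⁷ m.
At r₁: circular v_c1 = √(μ/r₁) = 3469 m/s; transfer-periapsis v_p = √[μ(2/r₁ − 1/a_t)] = 4600 m/s.
Δv₁ = v_p − v_c1 = 1131 m/s.
At r₂: circular v_c2 = √(μ/r₂) = 1287 m/s; transfer-apoapsis v_a = √[μ(2/r₂ − 1/a_t)] = 633.4 m/s.
Δv₂ = v_c2 − v_a = 654.0 m/s.
Total Δv = Δv₁ + Δv₂ = 1785 m/s = 1.785 km/s.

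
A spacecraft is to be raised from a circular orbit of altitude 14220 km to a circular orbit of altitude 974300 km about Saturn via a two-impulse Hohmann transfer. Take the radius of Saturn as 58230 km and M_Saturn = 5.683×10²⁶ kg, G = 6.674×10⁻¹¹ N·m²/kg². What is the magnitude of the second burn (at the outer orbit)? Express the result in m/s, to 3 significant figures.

Δv ≈ 3870 m/s

μ = GM = 6.674×10⁻¹¹ × 5.683×10²⁶ = 3.793×10¹⁶ m³/s².
r₁ = 58230 + 14220 = 72450 km = 7.2450×10⁷ m.
r₂ = 58230 + 974300 = 1032500 km = 1.0325×10⁹ m.
Transfer ellipse a_t = (r₁ + r₂)/2 = 5.525×10⁸ m.
At r₁: circular v_c1 = √(μ/r₁) = 22880 m/s; transfer-perikrone v_p = √[μ(2/r₁ − 1/a_t)] = 31280 m/s.
At r₂: circular v_c2 = √(μ/r₂) = 6061 m/s; transfer-apokrone v_a = √[μ(2/r₂ − 1/a_t)] = 2195 m/s.
Δv₂ = v_c2 − v_a = 3866 m/s.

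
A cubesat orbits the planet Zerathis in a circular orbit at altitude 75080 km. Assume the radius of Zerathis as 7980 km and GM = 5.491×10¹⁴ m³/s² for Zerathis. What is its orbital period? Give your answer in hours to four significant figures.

T ≈ 56.38 hours

r = 7980 + 75080 = 83060 km = 8.3060×10⁷ m.
Kepler's third law: T = 2π√(r³/μ) = 2π√((8.306×10⁷)³ / 5.491×10¹⁴).
r³/μ = 1.044×10⁹ s², so T = 2π × 3.230×10⁴ = 2.030×10⁵ s.
Converting: 2.030×10⁵ s ÷ 3600 = 56.38 hours.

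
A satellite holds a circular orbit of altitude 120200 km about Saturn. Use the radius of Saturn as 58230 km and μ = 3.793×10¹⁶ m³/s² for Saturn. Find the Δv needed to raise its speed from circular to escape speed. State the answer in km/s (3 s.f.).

Δv ≈ 6.04 km/s

r = 58230 + 120200 = 178430 km = 1.7843×10⁸ m.
Circular speed v_c = √(μ/r) = 14580 m/s.
Escape speed v_esc = √(2μ/r) = √2 × v_c = 20620 m/s.
Δv = v_esc − v_c = 6039 m/s = 6.039 km/s.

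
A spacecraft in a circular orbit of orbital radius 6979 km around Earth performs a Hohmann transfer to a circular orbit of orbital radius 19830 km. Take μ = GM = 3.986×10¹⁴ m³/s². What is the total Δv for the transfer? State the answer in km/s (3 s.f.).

Δv_total ≈ 2.88 km/s

r₁ = 6979 km = 6.979×10⁶ m.
r₂ = 19830 km = 1.983×10⁷ m.
Transfer ellipse a_t = (r₁ + r₂)/2 = 1.340×10⁷ m.
At r₁: circular v_c1 = √(μ/r₁) = 7557 m/s; transfer-perigee v_p = √[μ(2/r₁ − 1/a_t)] = 9192 m/s.
Δv₁ = v_p − v_c1 = 1635 m/s.
At r₂: circular v_c2 = √(μ/r₂) = 4483 m/s; transfer-apogee v_a = √[μ(2/r₂ − 1/a_t)] = 3235 m/s.
Δv₂ = v_c2 − v_a = 1248 m/s.
Total Δv = Δv₁ + Δv₂ = 2883 m/s = 2.883 km/s.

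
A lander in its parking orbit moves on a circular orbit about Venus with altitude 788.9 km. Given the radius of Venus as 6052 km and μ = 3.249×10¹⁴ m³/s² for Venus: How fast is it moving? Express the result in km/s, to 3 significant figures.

r = 6052 + 788.9 = 6840.9 km = 6.8409×10⁶ m.
For a circular orbit v = √(μ/r) = √(3.249×10¹⁴ / 6.841×10⁶) = √(4.749×10⁷) = 6892 m/s.
That is 6.892 km/s.

v ≈ 6.89 km/s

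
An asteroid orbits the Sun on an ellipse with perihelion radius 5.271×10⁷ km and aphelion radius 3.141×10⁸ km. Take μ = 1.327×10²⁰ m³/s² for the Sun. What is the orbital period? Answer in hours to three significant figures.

Semi-major axis a = (r_p + r_a)/2 = (5.2710×10⁷ + 3.1410×10⁸)/2 = 1.8340×10⁸ km = 1.834×10¹¹ m.
By Kepler's third law T = 2π√(a³/μ) = 2π × 6.818×10⁶ = 4.284×10⁷ s.
= 11900 hours.

T ≈ 11900 hours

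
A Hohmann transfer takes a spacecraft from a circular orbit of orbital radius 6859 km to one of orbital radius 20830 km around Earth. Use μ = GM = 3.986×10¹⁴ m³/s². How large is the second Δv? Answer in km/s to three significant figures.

r₁ = 6859 km = 6.859×10⁶ m.
r₂ = 20830 km = 2.083×10⁷ m.
Transfer ellipse a_t = (r₁ + r₂)/2 = 1.384×10⁷ m.
At r₁: circular v_c1 = √(μ/r₁) = 7623 m/s; transfer-perigee v_p = √[μ(2/r₁ − 1/a_t)] = 9351 m/s.
At r₂: circular v_c2 = √(μ/r₂) = 4374 m/s; transfer-apogee v_a = √[μ(2/r₂ − 1/a_t)] = 3079 m/s.
Δv₂ = v_c2 − v_a = 1295 m/s.
= 1.295 km/s.

Δv ≈ 1.30 km/s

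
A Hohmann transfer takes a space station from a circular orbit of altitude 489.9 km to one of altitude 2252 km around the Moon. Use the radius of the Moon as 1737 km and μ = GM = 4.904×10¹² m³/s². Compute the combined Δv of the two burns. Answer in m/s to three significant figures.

Δv_total ≈ 367 m/s

r₁ = 1737 + 489.9 = 2226.9 km = 2.2269×10⁶ m.
r₂ = 1737 + 2252 = 3989.0 km = 3.9890×10⁶ m.
Transfer ellipse a_t = (r₁ + r₂)/2 = 3.108×10⁶ m.
At r₁: circular v_c1 = √(μ/r₁) = 1484 m/s; transfer-perilune v_p = √[μ(2/r₁ − 1/a_t)] = 1681 m/s.
Δv₁ = v_p − v_c1 = 197.2 m/s.
At r₂: circular v_c2 = √(μ/r₂) = 1109 m/s; transfer-apolune v_a = √[μ(2/r₂ − 1/a_t)] = 938.5 m/s.
Δv₂ = v_c2 − v_a = 170.2 m/s.
Total Δv = Δv₁ + Δv₂ = 367.5 m/s.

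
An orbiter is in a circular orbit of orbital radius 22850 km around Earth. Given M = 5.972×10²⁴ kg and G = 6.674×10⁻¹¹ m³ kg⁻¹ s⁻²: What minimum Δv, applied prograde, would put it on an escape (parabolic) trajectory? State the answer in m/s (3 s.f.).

μ = GM = 6.674×10⁻¹¹ × 5.972×10²⁴ = 3.986×10¹⁴ m³/s².
r = 22850 km = 2.285×10⁷ m.
Circular speed v_c = √(μ/r) = 4176 m/s.
Escape speed v_esc = √(2μ/r) = √2 × v_c = 5906 m/s.
Δv = v_esc − v_c = 1730 m/s.

Δv ≈ 1730 m/s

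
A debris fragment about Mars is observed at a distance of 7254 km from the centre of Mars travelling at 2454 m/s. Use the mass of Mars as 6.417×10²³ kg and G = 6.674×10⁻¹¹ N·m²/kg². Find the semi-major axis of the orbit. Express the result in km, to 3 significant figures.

a ≈ 7400 km

μ = GM = 6.674×10⁻¹¹ × 6.417×10²³ = 4.283×10¹³ m³/s².
r = 7.254×10⁶ m.
Specific orbital energy ε = v²/2 − μ/r = (2454)²/2 − 4.283×10¹³/7.254×10⁶ = -2.893×10⁶ J/kg.
Since ε = −μ/(2a), a = −μ/(2ε) = 7.402×10⁶ m = 7402.2 km.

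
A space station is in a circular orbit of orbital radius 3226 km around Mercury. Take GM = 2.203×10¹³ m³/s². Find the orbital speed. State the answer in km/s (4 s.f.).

v ≈ 2.613 km/s

r = 3226 km = 3.226×10⁶ m.
For a circular orbit v = √(μ/r) = √(2.203×10¹³ / 3.226×10⁶) = √(6.829×10⁶) = 2613 m/s.
That is 2.613 km/s.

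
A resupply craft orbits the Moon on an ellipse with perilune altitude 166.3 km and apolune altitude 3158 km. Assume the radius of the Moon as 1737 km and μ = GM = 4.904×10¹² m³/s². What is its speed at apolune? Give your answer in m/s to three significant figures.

v ≈ 749 m/s

r_p = 1737 + 166.3 = 1903.3 km = 1.9033×10⁶ m.
r_a = 1737 + 3158 = 4895.0 km = 4.8950×10⁶ m.
Semi-major axis a = (r_p + r_a)/2 = 3399.2 km = 3.399×10⁶ m.
Vis-viva: v² = μ(2/r − 1/a) = 4.904×10¹² × (4.086×10⁻⁷ − 2.942×10⁻⁷) = 5.610×10⁵ m²/s².
v = 749.0 m/s.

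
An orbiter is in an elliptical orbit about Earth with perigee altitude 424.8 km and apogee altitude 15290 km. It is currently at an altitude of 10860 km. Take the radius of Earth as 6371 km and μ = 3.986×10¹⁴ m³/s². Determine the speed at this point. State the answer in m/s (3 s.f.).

r_p = 6371 + 424.8 = 6795.8 km = 6.7958×10⁶ m.
r_a = 6371 + 15290 = 21661 km = 2.1661×10⁷ m.
r = 6371 + 10860 = 17231 km = 1.723×10⁷ m.
Semi-major axis a = (r_p + r_a)/2 = 14228 km = 1.423×10⁷ m.
Vis-viva: v² = μ(2/r − 1/a) = 3.986×10¹⁴ × (1.161×10⁻⁷ − 7.028×10⁻⁸) = 1.825×10⁷ m²/s².
v = 4272 m/s.

v ≈ 4270 m/s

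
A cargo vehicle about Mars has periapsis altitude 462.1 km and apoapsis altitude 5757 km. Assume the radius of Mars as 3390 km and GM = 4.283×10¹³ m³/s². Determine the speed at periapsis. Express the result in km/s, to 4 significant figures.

r_p = 3390 + 462.1 = 3852.1 km = 3.8521×10⁶ m.
r_a = 3390 + 5757 = 9147.0 km = 9.1470×10⁶ m.
Semi-major axis a = (r_p + r_a)/2 = 6499.6 km = 6.500×10⁶ m.
Vis-viva: v² = μ(2/r − 1/a) = 4.283×10¹³ × (5.192×10⁻⁷ − 1.539×10⁻⁷) = 1.565×10⁷ m²/s².
v = 3956 m/s = 3.956 km/s.

v ≈ 3.956 km/s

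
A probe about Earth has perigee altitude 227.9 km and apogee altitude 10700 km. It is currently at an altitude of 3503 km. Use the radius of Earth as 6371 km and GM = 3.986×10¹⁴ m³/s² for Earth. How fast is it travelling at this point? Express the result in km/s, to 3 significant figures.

v ≈ 6.86 km/s

r_p = 6371 + 227.9 = 6598.9 km = 6.5989×10⁶ m.
r_a = 6371 + 10700 = 17071 km = 1.7071×10⁷ m.
r = 6371 + 3503 = 9874.0 km = 9.874×10⁶ m.
Semi-major axis a = (r_p + r_a)/2 = 11835 km = 1.183×10⁷ m.
Vis-viva: v² = μ(2/r − 1/a) = 3.986×10¹⁴ × (2.026×10⁻⁷ − 8.450×10⁻⁸) = 4.706×10⁷ m²/s².
v = 6860 m/s = 6.860 km/s.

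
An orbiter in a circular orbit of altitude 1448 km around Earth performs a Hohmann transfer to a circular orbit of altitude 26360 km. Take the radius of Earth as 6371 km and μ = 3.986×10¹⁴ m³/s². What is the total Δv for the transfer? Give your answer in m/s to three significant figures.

r₁ = 6371 + 1448 = 7819.0 km = 7.8190×10⁶ m.
r₂ = 6371 + 26360 = 32731 km = 3.2731×10⁷ m.
Transfer ellipse a_t = (r₁ + r₂)/2 = 2.028×10⁷ m.
At r₁: circular v_c1 = √(μ/r₁) = 7140 m/s; transfer-perigee v_p = √[μ(2/r₁ − 1/a_t)] = 9072 m/s.
Δv₁ = v_p − v_c1 = 1932 m/s.
At r₂: circular v_c2 = √(μ/r₂) = 3490 m/s; transfer-apogee v_a = √[μ(2/r₂ − 1/a_t)] = 2167 m/s.
Δv₂ = v_c2 − v_a = 1323 m/s.
Total Δv = Δv₁ + Δv₂ = 3254 m/s.

Δv_total ≈ 3250 m/s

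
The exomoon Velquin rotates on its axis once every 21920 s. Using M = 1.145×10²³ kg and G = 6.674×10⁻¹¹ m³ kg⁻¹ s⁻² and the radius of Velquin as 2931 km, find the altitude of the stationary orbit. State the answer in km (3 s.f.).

h_sync ≈ 1600 km

μ = GM = 6.674×10⁻¹¹ × 1.145×10²³ = 7.642×10¹² m³/s².
A synchronous orbit has period T, so by Kepler's third law a = (μT²/4π²)^(1/3).
μT²/4π² = 7.642×10¹² × (2.192×10⁴)² / 39.48 = 9.301×10¹⁹ m³.
a = 4.531×10⁶ m = 4530.8 km.
Altitude h = a − R = 4530.8 − 2931 = 1599.8 km.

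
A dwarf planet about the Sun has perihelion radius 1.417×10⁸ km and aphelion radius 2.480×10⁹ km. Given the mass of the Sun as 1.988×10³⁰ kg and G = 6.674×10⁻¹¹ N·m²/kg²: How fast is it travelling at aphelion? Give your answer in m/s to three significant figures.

v ≈ 2400 m/s

μ = GM = 6.674×10⁻¹¹ × 1.988×10³⁰ = 1.327×10²⁰ m³/s².
Semi-major axis a = (r_p + r_a)/2 = 1.3108×10⁹ km = 1.311×10¹² m.
Vis-viva: v² = μ(2/r − 1/a) = 1.327×10²⁰ × (8.065×10⁻¹³ − 7.629×10⁻¹³) = 5.783×10⁶ m²/s².
v = 2405 m/s.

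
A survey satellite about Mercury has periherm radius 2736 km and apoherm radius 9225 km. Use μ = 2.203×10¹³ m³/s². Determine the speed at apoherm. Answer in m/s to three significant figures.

Semi-major axis a = (r_p + r_a)/2 = 5980.5 km = 5.980×10⁶ m.
Vis-viva: v² = μ(2/r − 1/a) = 2.203×10¹³ × (2.168×10⁻⁷ − 1.672×10⁻⁷) = 1.093×10⁶ m²/s².
v = 1045 m/s.

v ≈ 1050 m/s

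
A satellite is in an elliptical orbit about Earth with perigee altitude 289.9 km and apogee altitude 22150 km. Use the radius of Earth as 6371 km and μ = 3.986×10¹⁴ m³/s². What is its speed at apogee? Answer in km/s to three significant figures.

r_p = 6371 + 289.9 = 6660.9 km = 6.6609×10⁶ m.
r_a = 6371 + 22150 = 28521 km = 2.8521×10⁷ m.
Semi-major axis a = (r_p + r_a)/2 = 17591 km = 1.759×10⁷ m.
Vis-viva: v² = μ(2/r − 1/a) = 3.986×10¹⁴ × (7.012×10⁻⁸ − 5.685×10⁻⁸) = 5.292×10⁶ m²/s².
v = 2300 m/s = 2.300 km/s.

v ≈ 2.30 km/s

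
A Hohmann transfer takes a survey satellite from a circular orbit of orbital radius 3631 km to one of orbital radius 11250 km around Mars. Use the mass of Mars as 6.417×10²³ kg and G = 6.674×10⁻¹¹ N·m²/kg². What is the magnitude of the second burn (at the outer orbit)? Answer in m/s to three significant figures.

Δv ≈ 588 m/s

μ = GM = 6.674×10⁻¹¹ × 6.417×10²³ = 4.283×10¹³ m³/s².
r₁ = 3631 km = 3.631×10⁶ m.
r₂ = 11250 km = 1.125×10⁷ m.
Transfer ellipse a_t = (r₁ + r₂)/2 = 7.440×10⁶ m.
At r₁: circular v_c1 = √(μ/r₁) = 3434 m/s; transfer-periapsis v_p = √[μ(2/r₁ − 1/a_t)] = 4223 m/s.
At r₂: circular v_c2 = √(μ/r₂) = 1951 m/s; transfer-apoapsis v_a = √[μ(2/r₂ − 1/a_t)] = 1363 m/s.
Δv₂ = v_c2 − v_a = 588.1 m/s.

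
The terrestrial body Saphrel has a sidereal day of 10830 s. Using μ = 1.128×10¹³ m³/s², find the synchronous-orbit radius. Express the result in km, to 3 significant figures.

r_sync ≈ 3220 km

A synchronous orbit has period T, so by Kepler's third law a = (μT²/4π²)^(1/3).
μT²/4π² = 1.128×10¹³ × (1.083×10⁴)² / 39.48 = 3.351×10¹⁹ m³.
a = 3.224×10⁶ m = 3224.1 km.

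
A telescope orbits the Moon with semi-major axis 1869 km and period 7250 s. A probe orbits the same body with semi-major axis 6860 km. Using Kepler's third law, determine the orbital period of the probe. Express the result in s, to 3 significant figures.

T₂ ≈ 51000 s

Kepler's third law: T² ∝ a³, so T₂ = T₁ (a₂/a₁)^(3/2).
a₂/a₁ = 3.670, (a₂/a₁)^(3/2) = 7.032.
T₂ = 7250 × 7.032 = 50980 s.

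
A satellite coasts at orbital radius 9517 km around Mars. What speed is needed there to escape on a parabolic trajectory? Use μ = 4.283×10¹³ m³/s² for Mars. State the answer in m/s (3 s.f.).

r = 9517 km = 9.517×10⁶ m.
Escape speed v_esc = √(2μ/r) = √(2 × 4.283×10¹³ / 9.517×10⁶) = √(9.001×10⁶) = 3000 m/s.

v_esc ≈ 3000 m/s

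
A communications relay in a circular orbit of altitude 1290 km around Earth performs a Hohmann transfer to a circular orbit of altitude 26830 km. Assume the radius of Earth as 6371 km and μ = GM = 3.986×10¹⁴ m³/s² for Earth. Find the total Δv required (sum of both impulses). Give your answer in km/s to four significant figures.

r₁ = 6371 + 1290 = 7661.0 km = 7.6610×10⁶ m.
r₂ = 6371 + 26830 = 33201 km = 3.3201×10⁷ m.
Transfer ellipse a_t = (r₁ + r₂)/2 = 2.043×10⁷ m.
At r₁: circular v_c1 = √(μ/r₁) = 7213 m/s; transfer-perigee v_p = √[μ(2/r₁ − 1/a_t)] = 9195 m/s.
Δv₁ = v_p − v_c1 = 1982 m/s.
At r₂: circular v_c2 = √(μ/r₂) = 3465 m/s; transfer-apogee v_a = √[μ(2/r₂ − 1/a_t)] = 2122 m/s.
Δv₂ = v_c2 − v_a = 1343 m/s.
Total Δv = Δv₁ + Δv₂ = 3325 m/s = 3.325 km/s.

Δv_total ≈ 3.325 km/s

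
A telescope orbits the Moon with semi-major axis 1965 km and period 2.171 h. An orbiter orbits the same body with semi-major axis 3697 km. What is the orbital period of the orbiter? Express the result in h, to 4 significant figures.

Kepler's third law: T² ∝ a³, so T₂ = T₁ (a₂/a₁)^(3/2).
a₂/a₁ = 1.881, (a₂/a₁)^(3/2) = 2.581.
T₂ = 2.171 × 2.581 = 5.603 h.

T₂ ≈ 5.603 h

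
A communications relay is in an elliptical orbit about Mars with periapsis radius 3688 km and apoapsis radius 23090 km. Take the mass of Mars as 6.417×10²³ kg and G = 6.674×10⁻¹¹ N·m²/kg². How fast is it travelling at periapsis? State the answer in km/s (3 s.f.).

μ = GM = 6.674×10⁻¹¹ × 6.417×10²³ = 4.283×10¹³ m³/s².
Semi-major axis a = (r_p + r_a)/2 = 13389 km = 1.339×10⁷ m.
Vis-viva: v² = μ(2/r − 1/a) = 4.283×10¹³ × (5.423×10⁻⁷ − 7.469×10⁻⁸) = 2.003×10⁷ m²/s².
v = 4475 m/s = 4.475 km/s.

v ≈ 4.48 km/s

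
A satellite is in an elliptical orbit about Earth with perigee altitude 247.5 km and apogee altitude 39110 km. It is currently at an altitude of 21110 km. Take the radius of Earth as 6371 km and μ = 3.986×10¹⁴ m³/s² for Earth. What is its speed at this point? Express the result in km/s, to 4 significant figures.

r_p = 6371 + 247.5 = 6618.5 km = 6.6185×10⁶ m.
r_a = 6371 + 39110 = 45481 km = 4.5481×10⁷ m.
r = 6371 + 21110 = 27481 km = 2.748×10⁷ m.
Semi-major axis a = (r_p + r_a)/2 = 26050 km = 2.605×10⁷ m.
Vis-viva: v² = μ(2/r − 1/a) = 3.986×10¹⁴ × (7.278×10⁻⁸ − 3.839×10⁻⁸) = 1.371×10⁷ m²/s².
v = 3702 m/s = 3.702 km/s.

v ≈ 3.702 km/s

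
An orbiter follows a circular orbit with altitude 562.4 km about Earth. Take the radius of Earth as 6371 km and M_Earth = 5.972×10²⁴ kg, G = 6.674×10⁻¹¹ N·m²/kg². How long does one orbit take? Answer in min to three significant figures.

μ = GM = 6.674×10⁻¹¹ × 5.972×10²⁴ = 3.986×10¹⁴ m³/s².
r = 6371 + 562.4 = 6933.4 km = 6.9334×10⁶ m.
Kepler's third law: T = 2π√(r³/μ) = 2π√((6.933×10⁶)³ / 3.986×10¹⁴).
r³/μ = 8.362×10⁵ s², so T = 2π × 9.145×10² = 5.746×10³ s.
Converting: 5.746×10³ s ÷ 60.00 = 95.76 min.

T ≈ 95.8 min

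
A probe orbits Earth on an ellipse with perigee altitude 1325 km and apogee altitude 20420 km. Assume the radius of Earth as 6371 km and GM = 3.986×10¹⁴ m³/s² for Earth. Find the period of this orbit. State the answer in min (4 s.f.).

r_p = 6371 + 1325 = 7696.0 km = 7.6960×10⁶ m.
r_a = 6371 + 20420 = 26791 km = 2.6791×10⁷ m.
Semi-major axis a = (r_p + r_a)/2 = (7696.0 + 26791)/2 = 17244 km = 1.724×10⁷ m.
By Kepler's third law T = 2π√(a³/μ) = 2π × 3.586×10³ = 2.253×10⁴ s.
= 375.6 min.

T ≈ 375.6 min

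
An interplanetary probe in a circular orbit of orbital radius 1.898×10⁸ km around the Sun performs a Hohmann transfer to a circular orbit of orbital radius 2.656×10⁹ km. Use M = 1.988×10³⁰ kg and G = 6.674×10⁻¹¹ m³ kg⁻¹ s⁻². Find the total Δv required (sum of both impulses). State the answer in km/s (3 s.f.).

Δv_total ≈ 14.2 km/s

μ = GM = 6.674×10⁻¹¹ × 1.988×10³⁰ = 1.327×10²⁰ m³/s².
r₁ = 1.898×10⁸ km = 1.898×10¹¹ m.
r₂ = 2.656×10⁹ km = 2.656×10¹² m.
Transfer ellipse a_t = (r₁ + r₂)/2 = 1.423×10¹² m.
At r₁: circular v_c1 = √(μ/r₁) = 26440 m/s; transfer-perihelion v_p = √[μ(2/r₁ − 1/a_t)] = 36120 m/s.
Δv₁ = v_p − v_c1 = 9683 m/s.
At r₂: circular v_c2 = √(μ/r₂) = 7068 m/s; transfer-aphelion v_a = √[μ(2/r₂ − 1/a_t)] = 2581 m/s.
Δv₂ = v_c2 − v_a = 4486 m/s.
Total Δv = Δv₁ + Δv₂ = 14170 m/s = 14.17 km/s.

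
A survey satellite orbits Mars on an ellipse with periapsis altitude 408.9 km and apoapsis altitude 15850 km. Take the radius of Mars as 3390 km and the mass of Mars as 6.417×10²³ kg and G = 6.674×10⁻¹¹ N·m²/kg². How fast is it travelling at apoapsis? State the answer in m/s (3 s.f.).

μ = GM = 6.674×10⁻¹¹ × 6.417×10²³ = 4.283×10¹³ m³/s².
r_p = 3390 + 408.9 = 3798.9 km = 3.7989×10⁶ m.
r_a = 3390 + 15850 = 19240 km = 1.9240×10⁷ m.
Semi-major axis a = (r_p + r_a)/2 = 11519 km = 1.152×10⁷ m.
Vis-viva: v² = μ(2/r − 1/a) = 4.283×10¹³ × (1.040×10⁻⁷ − 8.681×10⁻⁸) = 7.341×10⁵ m²/s².
v = 856.8 m/s.

v ≈ 857 m/s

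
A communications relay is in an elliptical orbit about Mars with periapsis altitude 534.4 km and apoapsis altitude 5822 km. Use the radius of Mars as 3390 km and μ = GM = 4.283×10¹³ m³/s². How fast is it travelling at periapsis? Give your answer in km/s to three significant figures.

v ≈ 3.91 km/s

r_p = 3390 + 534.4 = 3924.4 km = 3.9244×10⁶ m.
r_a = 3390 + 5822 = 9212.0 km = 9.2120×10⁶ m.
Semi-major axis a = (r_p + r_a)/2 = 6568.2 km = 6.568×10⁶ m.
Vis-viva: v² = μ(2/r − 1/a) = 4.283×10¹³ × (5.096×10⁻⁷ − 1.522×10⁻⁷) = 1.531×10⁷ m²/s².
v = 3912 m/s = 3.912 km/s.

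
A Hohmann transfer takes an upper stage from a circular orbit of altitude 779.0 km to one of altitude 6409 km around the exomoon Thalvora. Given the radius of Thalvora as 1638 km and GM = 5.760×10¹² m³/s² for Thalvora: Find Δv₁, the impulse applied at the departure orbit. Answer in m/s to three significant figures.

r₁ = 1638 + 779.0 = 2417.0 km = 2.4170×10⁶ m.
r₂ = 1638 + 6409 = 8047.0 km = 8.0470×10⁶ m.
Transfer ellipse a_t = (r₁ + r₂)/2 = 5.232×10⁶ m.
At r₁: circular v_c1 = √(μ/r₁) = 1544 m/s; transfer-periapsis v_p = √[μ(2/r₁ − 1/a_t)] = 1915 m/s.
Δv₁ = v_p − v_c1 = 370.8 m/s.

Δv ≈ 371 m/s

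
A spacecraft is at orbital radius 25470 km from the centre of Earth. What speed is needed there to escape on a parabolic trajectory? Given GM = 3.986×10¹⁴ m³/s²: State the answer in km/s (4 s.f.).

v_esc ≈ 5.595 km/s

r = 25470 km = 2.547×10⁷ m.
Escape speed v_esc = √(2μ/r) = √(2 × 3.986×10¹⁴ / 2.547×10⁷) = √(3.130×10⁷) = 5595 m/s.
= 5.595 km/s.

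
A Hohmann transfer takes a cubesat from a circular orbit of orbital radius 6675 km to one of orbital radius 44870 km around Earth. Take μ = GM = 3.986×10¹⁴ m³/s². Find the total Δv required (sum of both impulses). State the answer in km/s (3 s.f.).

Δv_total ≈ 3.93 km/s

r₁ = 6675 km = 6.675×10⁶ m.
r₂ = 44870 km = 4.487×10⁷ m.
Transfer ellipse a_t = (r₁ + r₂)/2 = 2.577×10⁷ m.
At r₁: circular v_c1 = √(μ/r₁) = 7728 m/s; transfer-perigee v_p = √[μ(2/r₁ − 1/a_t)] = 10200 m/s.
Δv₁ = v_p − v_c1 = 2469 m/s.
At r₂: circular v_c2 = √(μ/r₂) = 2981 m/s; transfer-apogee v_a = √[μ(2/r₂ − 1/a_t)] = 1517 m/s.
Δv₂ = v_c2 − v_a = 1464 m/s.
Total Δv = Δv₁ + Δv₂ = 3932 m/s = 3.932 km/s.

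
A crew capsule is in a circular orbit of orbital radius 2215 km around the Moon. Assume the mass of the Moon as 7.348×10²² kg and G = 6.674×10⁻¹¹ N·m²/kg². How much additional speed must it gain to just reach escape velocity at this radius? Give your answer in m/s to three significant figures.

μ = GM = 6.674×10⁻¹¹ × 7.348×10²² = 4.904×10¹² m³/s².
r = 2215 km = 2.215×10⁶ m.
Circular speed v_c = √(μ/r) = 1488 m/s.
Escape speed v_esc = √(2μ/r) = √2 × v_c = 2104 m/s.
Δv = v_esc − v_c = 616.3 m/s.

Δv ≈ 616 m/s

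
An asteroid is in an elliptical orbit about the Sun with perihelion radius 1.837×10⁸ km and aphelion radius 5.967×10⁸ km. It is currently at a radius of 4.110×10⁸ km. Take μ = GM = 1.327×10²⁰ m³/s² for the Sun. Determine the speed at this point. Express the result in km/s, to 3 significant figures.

Semi-major axis a = (r_p + r_a)/2 = 3.9020×10⁸ km = 3.902×10¹¹ m.
Vis-viva: v² = μ(2/r − 1/a) = 1.327×10²⁰ × (4.866×10⁻¹² − 2.563×10⁻¹²) = 3.057×10⁸ m²/s².
v = 17480 m/s = 17.48 km/s.

v ≈ 17.5 km/s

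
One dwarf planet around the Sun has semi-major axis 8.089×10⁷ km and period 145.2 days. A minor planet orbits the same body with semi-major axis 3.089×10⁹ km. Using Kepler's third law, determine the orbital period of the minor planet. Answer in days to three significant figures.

Kepler's third law: T² ∝ a³, so T₂ = T₁ (a₂/a₁)^(3/2).
a₂/a₁ = 38.19, (a₂/a₁)^(3/2) = 236.0.
T₂ = 145.2 × 236.0 = 34270 days.

T₂ ≈ 34300 days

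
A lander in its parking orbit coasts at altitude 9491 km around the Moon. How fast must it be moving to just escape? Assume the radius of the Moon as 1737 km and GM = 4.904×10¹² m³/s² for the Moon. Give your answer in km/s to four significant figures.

r = 1737 + 9491 = 11228 km = 1.1228×10⁷ m.
Escape speed v_esc = √(2μ/r) = √(2 × 4.904×10¹² / 1.123×10⁷) = √(8.735×10⁵) = 934.6 m/s.
= 0.9346 km/s.

v_esc ≈ 0.9346 km/s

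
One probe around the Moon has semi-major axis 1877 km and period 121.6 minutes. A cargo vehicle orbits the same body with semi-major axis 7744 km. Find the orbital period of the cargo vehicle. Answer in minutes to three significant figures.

Kepler's third law: T² ∝ a³, so T₂ = T₁ (a₂/a₁)^(3/2).
a₂/a₁ = 4.126, (a₂/a₁)^(3/2) = 8.380.
T₂ = 121.6 × 8.380 = 1019 minutes.

T₂ ≈ 1020 minutes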